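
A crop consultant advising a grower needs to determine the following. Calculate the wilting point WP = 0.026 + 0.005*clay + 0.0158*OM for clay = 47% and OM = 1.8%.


WP = 0.026 + 0.005*47 + 0.0158*1.8
   = 0.026 + 0.2350 + 0.0284
   = 0.2894


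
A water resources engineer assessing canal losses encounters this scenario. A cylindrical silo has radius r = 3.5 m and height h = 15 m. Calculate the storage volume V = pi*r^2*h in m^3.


V = pi * r^2 * h
  = pi * 3.5^2 * 15
  = pi * 12.25 * 15
  = 577.27 m^3


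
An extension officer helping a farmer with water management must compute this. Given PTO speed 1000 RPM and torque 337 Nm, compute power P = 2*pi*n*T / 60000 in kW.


P = 2*pi*n*T / 60000
  = 2*pi * 1000 * 337 / 60000
  = 2117433.45 / 60000
  = 35.29 kW


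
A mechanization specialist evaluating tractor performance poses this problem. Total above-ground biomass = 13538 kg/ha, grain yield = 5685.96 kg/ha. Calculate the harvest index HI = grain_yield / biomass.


HI = grain_yield / biomass
   = 5685.96 / 13538
   = 0.42


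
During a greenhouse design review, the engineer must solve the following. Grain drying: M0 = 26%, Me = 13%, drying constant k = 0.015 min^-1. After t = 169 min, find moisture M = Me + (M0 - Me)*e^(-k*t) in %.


M = Me + (M0 - Me) * e^(-k*t)
  = 13 + (26 - 13) * e^(-0.015*169)
  = 13 + 13 * e^(-2.535)
  = 13 + 13 * 0.07926
  = 13 + 1.0304
  = 14.03%


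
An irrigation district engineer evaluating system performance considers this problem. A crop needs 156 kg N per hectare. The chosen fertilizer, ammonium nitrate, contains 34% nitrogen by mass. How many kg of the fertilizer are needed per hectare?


Rate = N_required / (N_content / 100)
     = 156 / (34 / 100)
     = 156 / 0.34
     = 458.82 kg/ha


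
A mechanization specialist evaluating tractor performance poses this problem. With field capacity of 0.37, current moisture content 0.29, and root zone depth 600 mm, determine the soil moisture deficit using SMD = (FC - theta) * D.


SMD = (FC - theta) * D
    = (0.37 - 0.29) * 600
    = 0.080 * 600
    = 48 mm


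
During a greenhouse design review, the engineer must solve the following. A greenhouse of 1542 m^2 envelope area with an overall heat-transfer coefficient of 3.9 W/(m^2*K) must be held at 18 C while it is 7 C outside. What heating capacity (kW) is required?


dT = 18 - (7) = 11 K
Q = U * A * dT
  = 3.9 * 1542 * 11
  = 66151.80 W = 66.15 kW


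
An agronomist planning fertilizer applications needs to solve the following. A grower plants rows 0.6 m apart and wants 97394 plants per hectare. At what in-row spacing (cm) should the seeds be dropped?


spacing = 10000 / (row_sp * density)
        = 10000 / (0.6 * 97394)
        = 10000 / 58436.40
        = 0.17113 m = 17.11 cm


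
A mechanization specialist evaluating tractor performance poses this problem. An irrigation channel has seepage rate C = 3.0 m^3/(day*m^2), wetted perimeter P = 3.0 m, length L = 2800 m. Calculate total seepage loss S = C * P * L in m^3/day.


S = C * P * L
  = 3.0 * 3.0 * 2800
  = 25200 m^3/day


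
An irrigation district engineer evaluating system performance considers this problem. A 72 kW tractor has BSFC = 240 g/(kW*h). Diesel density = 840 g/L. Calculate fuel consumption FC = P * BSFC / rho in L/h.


FC = P * BSFC / rho_fuel
   = 72 * 240 / 840
   = 17280 / 840
   = 20.57 L/h


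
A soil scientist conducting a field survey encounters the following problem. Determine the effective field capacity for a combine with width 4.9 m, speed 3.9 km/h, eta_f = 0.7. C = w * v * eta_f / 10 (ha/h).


C = w * v * eta_f / 10
  = 4.9 * 3.9 * 0.7 / 10
  = 13.38 / 10
  = 1.34 ha/h


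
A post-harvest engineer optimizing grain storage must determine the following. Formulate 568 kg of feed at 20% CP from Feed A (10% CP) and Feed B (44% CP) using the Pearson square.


parts_A = CP_b - target = 44 - 20 = 24
parts_B = target - CP_a = 20 - 10 = 10
total_parts = 24 + 10 = 34
Feed A = 568 * 24 / 34 = 400.94 kg
Feed B = 568 * 10 / 34 = 167.06 kg

400.94 kg


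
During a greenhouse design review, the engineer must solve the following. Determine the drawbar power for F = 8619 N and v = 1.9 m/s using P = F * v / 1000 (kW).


P = F * v / 1000
  = 8619 * 1.9 / 1000
  = 16376.10 / 1000
  = 16.38 kW


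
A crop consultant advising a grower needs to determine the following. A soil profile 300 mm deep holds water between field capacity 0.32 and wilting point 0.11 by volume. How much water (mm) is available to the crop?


AW = (FC - WP) * D
   = (0.32 - 0.11) * 300
   = 0.21 * 300
   = 63 mm


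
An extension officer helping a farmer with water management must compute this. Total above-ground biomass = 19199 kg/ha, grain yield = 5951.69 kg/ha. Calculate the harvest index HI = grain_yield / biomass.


HI = grain_yield / biomass
   = 5951.69 / 19199
   = 0.31


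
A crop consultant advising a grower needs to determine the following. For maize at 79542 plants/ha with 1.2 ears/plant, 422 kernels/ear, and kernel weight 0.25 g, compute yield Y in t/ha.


Y = density * ears * kernels * kw
  = 79542 * 1.2 * 422 * 0.25 g/ha
  = 10070017.20 g/ha
  = 10070.02 kg/ha = 10.07 t/ha


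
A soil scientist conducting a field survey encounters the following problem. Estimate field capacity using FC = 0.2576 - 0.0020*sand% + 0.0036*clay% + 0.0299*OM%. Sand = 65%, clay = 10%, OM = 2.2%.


FC = 0.2576 - 0.0020*65 + 0.0036*10 + 0.0299*2.2
   = 0.2576 - 0.1300 + 0.0360 + 0.0658
   = 0.2294


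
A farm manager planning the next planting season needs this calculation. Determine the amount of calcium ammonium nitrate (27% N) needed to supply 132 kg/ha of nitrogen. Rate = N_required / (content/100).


Rate = N_required / (N_content / 100)
     = 132 / (27 / 100)
     = 132 / 0.27
     = 488.89 kg/ha


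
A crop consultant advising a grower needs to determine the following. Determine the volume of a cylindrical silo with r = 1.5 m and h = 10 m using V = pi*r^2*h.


V = pi * r^2 * h
  = pi * 1.5^2 * 10
  = pi * 2.25 * 10
  = 70.69 m^3


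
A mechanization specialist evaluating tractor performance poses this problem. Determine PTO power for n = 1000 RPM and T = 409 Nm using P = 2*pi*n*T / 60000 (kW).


P = 2*pi*n*T / 60000
  = 2*pi * 1000 * 409 / 60000
  = 2569822.79 / 60000
  = 42.83 kW


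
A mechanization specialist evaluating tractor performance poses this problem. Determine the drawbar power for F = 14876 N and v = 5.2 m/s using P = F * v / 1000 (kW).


P = F * v / 1000
  = 14876 * 5.2 / 1000
  = 77355.20 / 1000
  = 77.36 kW


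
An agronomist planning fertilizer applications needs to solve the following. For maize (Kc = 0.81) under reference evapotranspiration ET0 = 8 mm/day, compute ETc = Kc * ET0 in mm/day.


ETc = Kc * ET0
    = 0.81 * 8
    = 6.48 mm/day


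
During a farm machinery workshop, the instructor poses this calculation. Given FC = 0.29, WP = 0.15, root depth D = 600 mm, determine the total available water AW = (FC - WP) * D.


AW = (FC - WP) * D
   = (0.29 - 0.15) * 600
   = 0.14 * 600
   = 84 mm


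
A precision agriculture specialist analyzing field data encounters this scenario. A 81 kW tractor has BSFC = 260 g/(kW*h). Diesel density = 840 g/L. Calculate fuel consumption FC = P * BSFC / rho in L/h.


FC = P * BSFC / rho_fuel
   = 81 * 260 / 840
   = 21060 / 840
   = 25.07 L/h


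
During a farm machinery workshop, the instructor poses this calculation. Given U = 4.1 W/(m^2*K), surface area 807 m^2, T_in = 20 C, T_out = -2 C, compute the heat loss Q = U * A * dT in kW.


dT = 20 - (-2) = 22 K
Q = U * A * dT
  = 4.1 * 807 * 22
  = 72791.40 W = 72.79 kW


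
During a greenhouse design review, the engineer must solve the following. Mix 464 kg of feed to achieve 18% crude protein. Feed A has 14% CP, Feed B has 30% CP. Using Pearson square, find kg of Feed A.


parts_A = CP_b - target = 30 - 18 = 12
parts_B = target - CP_a = 18 - 14 = 4
total_parts = 12 + 4 = 16
Feed A = 464 * 12 / 16 = 348 kg
Feed B = 464 * 4 / 16 = 116 kg

348 kg


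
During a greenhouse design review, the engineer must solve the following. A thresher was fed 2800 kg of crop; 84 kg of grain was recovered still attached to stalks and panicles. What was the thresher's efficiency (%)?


eta = (total - unthreshed) / total * 100
    = (2800 - 84) / 2800 * 100
    = 2716 / 2800 * 100
    = 97%


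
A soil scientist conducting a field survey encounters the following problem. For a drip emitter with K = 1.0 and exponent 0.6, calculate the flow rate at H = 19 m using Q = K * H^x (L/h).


Q = K * H^x
  = 1.0 * 19^0.6
  = 1.0 * 5.8513
  = 5.85 L/h


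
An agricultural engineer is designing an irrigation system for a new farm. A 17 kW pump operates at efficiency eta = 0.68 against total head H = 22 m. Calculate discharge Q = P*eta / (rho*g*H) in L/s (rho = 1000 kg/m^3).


Q = (P * 1000 * eta) / (rho * g * H)
  = (17 * 1000 * 0.68) / (1000 * 9.81 * 22)
  = 11560 / 215820
  = 0.05356 m^3/s = 53.56 L/s


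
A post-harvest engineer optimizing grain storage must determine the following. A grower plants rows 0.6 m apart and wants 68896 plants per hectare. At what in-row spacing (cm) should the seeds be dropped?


spacing = 10000 / (row_sp * density)
        = 10000 / (0.6 * 68896)
        = 10000 / 41337.60
        = 0.24191 m = 24.19 cm


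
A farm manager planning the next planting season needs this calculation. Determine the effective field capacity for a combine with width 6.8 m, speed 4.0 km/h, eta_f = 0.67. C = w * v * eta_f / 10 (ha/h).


C = w * v * eta_f / 10
  = 6.8 * 4.0 * 0.67 / 10
  = 18.22 / 10
  = 1.82 ha/h


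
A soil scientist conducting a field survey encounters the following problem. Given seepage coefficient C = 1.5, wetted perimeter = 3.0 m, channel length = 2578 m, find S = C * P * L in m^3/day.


S = C * P * L
  = 1.5 * 3.0 * 2578
  = 11601 m^3/day


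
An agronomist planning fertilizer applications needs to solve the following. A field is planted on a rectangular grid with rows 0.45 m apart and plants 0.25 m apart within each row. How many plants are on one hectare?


D = 10000 / (row_sp * plant_sp)
  = 10000 / (0.45 * 0.25)
  = 10000 / 0.1125
  = 88888.89 plants/ha


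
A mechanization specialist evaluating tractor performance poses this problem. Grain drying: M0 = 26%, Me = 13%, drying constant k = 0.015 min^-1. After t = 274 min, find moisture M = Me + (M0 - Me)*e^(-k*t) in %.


M = Me + (M0 - Me) * e^(-k*t)
  = 13 + (26 - 13) * e^(-0.015*274)
  = 13 + 13 * e^(-4.110)
  = 13 + 13 * 0.01641
  = 13 + 0.2133
  = 13.21%


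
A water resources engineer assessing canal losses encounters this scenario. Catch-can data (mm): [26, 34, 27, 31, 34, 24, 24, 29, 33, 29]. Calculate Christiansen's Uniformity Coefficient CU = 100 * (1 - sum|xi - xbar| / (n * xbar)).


xbar = 291 / 10 = 29.100
sum|xi - xbar| = 31.200
CU = 100 * (1 - 31.200 / (10 * 29.100))
   = 100 * (1 - 0.1072)
   = 89.28%


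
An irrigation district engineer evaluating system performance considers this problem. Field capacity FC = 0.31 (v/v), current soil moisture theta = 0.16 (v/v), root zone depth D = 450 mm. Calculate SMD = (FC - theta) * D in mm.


SMD = (FC - theta) * D
    = (0.31 - 0.16) * 450
    = 0.150 * 450
    = 67.50 mm


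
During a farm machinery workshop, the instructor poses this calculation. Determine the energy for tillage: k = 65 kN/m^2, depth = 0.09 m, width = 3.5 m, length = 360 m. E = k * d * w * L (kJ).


E = k * d * w * L
  = 65 * 0.09 * 3.5 * 360
  = 7371 kJ


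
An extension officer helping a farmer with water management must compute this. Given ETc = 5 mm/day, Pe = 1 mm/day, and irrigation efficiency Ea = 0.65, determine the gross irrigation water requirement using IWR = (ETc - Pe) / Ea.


IWR = (ETc - Pe) / Ea
    = (5 - 1) / 0.65
    = 4 / 0.65
    = 6.15 mm/day


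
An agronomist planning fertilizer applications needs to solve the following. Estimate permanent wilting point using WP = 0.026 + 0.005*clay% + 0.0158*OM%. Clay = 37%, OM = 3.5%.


WP = 0.026 + 0.005*37 + 0.0158*3.5
   = 0.026 + 0.1850 + 0.0553
   = 0.2663


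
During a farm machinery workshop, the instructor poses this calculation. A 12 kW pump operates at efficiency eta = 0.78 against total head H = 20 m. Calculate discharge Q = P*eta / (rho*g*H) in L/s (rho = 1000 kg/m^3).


Q = (P * 1000 * eta) / (rho * g * H)
  = (12 * 1000 * 0.78) / (1000 * 9.81 * 20)
  = 9360 / 196200
  = 0.04771 m^3/s = 47.71 L/s


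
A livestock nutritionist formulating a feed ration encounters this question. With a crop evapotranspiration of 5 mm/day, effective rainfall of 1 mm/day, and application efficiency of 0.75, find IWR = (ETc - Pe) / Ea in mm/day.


IWR = (ETc - Pe) / Ea
    = (5 - 1) / 0.75
    = 4 / 0.75
    = 5.33 mm/day


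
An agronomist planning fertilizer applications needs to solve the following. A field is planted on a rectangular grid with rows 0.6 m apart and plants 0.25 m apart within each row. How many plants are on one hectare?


D = 10000 / (row_sp * plant_sp)
  = 10000 / (0.6 * 0.25)
  = 10000 / 0.1500
  = 66666.67 plants/ha


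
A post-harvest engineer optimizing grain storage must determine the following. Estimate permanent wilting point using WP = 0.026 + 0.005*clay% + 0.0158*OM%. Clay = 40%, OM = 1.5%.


WP = 0.026 + 0.005*40 + 0.0158*1.5
   = 0.026 + 0.2000 + 0.0237
   = 0.2497


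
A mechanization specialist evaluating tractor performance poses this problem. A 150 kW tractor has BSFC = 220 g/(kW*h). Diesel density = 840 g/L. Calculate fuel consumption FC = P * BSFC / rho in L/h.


FC = P * BSFC / rho_fuel
   = 150 * 220 / 840
   = 33000 / 840
   = 39.29 L/h


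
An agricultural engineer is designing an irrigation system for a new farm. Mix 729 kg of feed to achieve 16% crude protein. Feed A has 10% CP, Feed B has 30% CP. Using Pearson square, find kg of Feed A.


parts_A = CP_b - target = 30 - 16 = 14
parts_B = target - CP_a = 16 - 10 = 6
total_parts = 14 + 6 = 20
Feed A = 729 * 14 / 20 = 510.30 kg
Feed B = 729 * 6 / 20 = 218.70 kg

510.30 kg


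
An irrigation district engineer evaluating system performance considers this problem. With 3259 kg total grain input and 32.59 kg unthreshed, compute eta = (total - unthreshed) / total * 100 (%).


eta = (total - unthreshed) / total * 100
    = (3259 - 32.59) / 3259 * 100
    = 3226.41 / 3259 * 100
    = 99%


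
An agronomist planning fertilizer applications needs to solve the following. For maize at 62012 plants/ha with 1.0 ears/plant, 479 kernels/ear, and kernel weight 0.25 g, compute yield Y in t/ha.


Y = density * ears * kernels * kw
  = 62012 * 1.0 * 479 * 0.25 g/ha
  = 7425937 g/ha
  = 7425.94 kg/ha = 7.43 t/ha


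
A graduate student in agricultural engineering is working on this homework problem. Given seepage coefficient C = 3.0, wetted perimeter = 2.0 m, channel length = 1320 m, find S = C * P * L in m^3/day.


S = C * P * L
  = 3.0 * 2.0 * 1320
  = 7920 m^3/day


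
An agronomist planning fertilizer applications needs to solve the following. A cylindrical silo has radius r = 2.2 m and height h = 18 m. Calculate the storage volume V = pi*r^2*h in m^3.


V = pi * r^2 * h
  = pi * 2.2^2 * 18
  = pi * 4.84 * 18
  = 273.70 m^3


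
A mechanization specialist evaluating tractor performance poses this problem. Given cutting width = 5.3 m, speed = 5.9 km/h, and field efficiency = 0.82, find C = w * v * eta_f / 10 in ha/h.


C = w * v * eta_f / 10
  = 5.3 * 5.9 * 0.82 / 10
  = 25.64 / 10
  = 2.56 ha/h


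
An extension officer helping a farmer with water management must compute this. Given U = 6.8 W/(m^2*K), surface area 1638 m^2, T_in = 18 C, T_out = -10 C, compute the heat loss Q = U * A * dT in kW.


dT = 18 - (-10) = 28 K
Q = U * A * dT
  = 6.8 * 1638 * 28
  = 311875.20 W = 311.88 kW


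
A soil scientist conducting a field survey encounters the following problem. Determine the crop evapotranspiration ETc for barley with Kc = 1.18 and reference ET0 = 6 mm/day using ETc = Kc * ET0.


ETc = Kc * ET0
    = 1.18 * 6
    = 7.08 mm/day


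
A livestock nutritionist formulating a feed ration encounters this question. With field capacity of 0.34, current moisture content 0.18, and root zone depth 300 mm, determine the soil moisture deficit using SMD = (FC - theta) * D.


SMD = (FC - theta) * D
    = (0.34 - 0.18) * 300
    = 0.160 * 300
    = 48 mm


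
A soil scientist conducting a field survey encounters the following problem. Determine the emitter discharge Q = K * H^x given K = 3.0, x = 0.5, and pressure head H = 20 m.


Q = K * H^x
  = 3.0 * 20^0.5
  = 3.0 * 4.4721
  = 13.42 L/h


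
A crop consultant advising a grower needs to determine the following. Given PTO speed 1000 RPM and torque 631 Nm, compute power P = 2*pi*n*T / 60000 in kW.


P = 2*pi*n*T / 60000
  = 2*pi * 1000 * 631 / 60000
  = 3964689.93 / 60000
  = 66.08 kW


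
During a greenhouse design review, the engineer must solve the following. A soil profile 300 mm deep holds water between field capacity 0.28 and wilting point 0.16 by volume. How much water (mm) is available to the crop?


AW = (FC - WP) * D
   = (0.28 - 0.16) * 300
   = 0.12 * 300
   = 36 mm


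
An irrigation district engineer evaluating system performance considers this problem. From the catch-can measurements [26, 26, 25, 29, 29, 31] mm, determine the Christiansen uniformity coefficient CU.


xbar = 166 / 6 = 27.667
sum|xi - xbar| = 12
CU = 100 * (1 - 12 / (6 * 27.667))
   = 100 * (1 - 0.0723)
   = 92.77%


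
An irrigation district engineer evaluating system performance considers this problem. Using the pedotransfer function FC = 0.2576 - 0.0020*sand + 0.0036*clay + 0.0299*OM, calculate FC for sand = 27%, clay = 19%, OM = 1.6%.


FC = 0.2576 - 0.0020*27 + 0.0036*19 + 0.0299*1.6
   = 0.2576 - 0.0540 + 0.0684 + 0.0478
   = 0.3198


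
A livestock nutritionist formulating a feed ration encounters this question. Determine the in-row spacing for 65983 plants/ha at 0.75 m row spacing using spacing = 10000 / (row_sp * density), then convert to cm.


spacing = 10000 / (row_sp * density)
        = 10000 / (0.75 * 65983)
        = 10000 / 49487.25
        = 0.20207 m = 20.21 cm


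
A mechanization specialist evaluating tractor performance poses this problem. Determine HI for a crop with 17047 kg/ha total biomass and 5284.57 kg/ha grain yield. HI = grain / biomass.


HI = grain_yield / biomass
   = 5284.57 / 17047
   = 0.31


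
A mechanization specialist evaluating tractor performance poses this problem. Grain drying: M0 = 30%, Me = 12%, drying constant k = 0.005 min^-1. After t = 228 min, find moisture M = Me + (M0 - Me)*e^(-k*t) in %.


M = Me + (M0 - Me) * e^(-k*t)
  = 12 + (30 - 12) * e^(-0.005*228)
  = 12 + 18 * e^(-1.140)
  = 12 + 18 * 0.31982
  = 12 + 5.7567
  = 17.76%


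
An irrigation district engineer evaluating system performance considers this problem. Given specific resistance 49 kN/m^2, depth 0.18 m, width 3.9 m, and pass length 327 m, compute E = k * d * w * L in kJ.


E = k * d * w * L
  = 49 * 0.18 * 3.9 * 327
  = 11248.15 kJ


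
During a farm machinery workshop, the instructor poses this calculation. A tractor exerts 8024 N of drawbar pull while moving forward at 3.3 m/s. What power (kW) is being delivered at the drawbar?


P = F * v / 1000
  = 8024 * 3.3 / 1000
  = 26479.20 / 1000
  = 26.48 kW


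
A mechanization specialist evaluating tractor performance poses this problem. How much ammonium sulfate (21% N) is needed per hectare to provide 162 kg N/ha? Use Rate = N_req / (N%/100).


Rate = N_required / (N_content / 100)
     = 162 / (21 / 100)
     = 162 / 0.21
     = 771.43 kg/ha


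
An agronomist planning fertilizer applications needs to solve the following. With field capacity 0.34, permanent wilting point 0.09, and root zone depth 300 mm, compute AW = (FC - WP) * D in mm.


AW = (FC - WP) * D
   = (0.34 - 0.09) * 300
   = 0.25 * 300
   = 75 mm


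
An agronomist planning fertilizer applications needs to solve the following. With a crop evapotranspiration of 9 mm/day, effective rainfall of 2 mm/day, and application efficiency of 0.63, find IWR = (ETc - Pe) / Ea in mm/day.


IWR = (ETc - Pe) / Ea
    = (9 - 2) / 0.63
    = 7 / 0.63
    = 11.11 mm/day


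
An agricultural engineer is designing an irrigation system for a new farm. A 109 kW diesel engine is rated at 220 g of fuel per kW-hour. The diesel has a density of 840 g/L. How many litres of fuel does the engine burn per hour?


FC = P * BSFC / rho_fuel
   = 109 * 220 / 840
   = 23980 / 840
   = 28.55 L/h


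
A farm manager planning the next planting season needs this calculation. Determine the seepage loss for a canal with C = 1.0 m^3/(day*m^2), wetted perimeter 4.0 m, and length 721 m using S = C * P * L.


S = C * P * L
  = 1.0 * 4.0 * 721
  = 2884 m^3/day


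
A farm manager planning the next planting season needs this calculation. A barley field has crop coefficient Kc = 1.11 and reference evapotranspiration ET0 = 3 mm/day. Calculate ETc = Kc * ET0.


ETc = Kc * ET0
    = 1.11 * 3
    = 3.33 mm/day


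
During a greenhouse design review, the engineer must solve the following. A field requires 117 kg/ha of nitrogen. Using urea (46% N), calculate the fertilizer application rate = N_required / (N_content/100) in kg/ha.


Rate = N_required / (N_content / 100)
     = 117 / (46 / 100)
     = 117 / 0.46
     = 254.35 kg/ha


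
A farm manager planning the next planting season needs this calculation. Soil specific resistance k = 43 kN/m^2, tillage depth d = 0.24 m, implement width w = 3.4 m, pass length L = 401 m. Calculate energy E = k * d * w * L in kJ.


E = k * d * w * L
  = 43 * 0.24 * 3.4 * 401
  = 14070.29 kJ


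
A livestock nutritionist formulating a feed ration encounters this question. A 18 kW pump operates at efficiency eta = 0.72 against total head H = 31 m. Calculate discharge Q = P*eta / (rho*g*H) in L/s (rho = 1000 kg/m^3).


Q = (P * 1000 * eta) / (rho * g * H)
  = (18 * 1000 * 0.72) / (1000 * 9.81 * 31)
  = 12960 / 304110
  = 0.04262 m^3/s = 42.62 L/s


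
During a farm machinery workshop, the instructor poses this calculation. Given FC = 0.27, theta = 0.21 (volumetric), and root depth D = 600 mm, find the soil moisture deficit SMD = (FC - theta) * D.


SMD = (FC - theta) * D
    = (0.27 - 0.21) * 600
    = 0.060 * 600
    = 36 mm


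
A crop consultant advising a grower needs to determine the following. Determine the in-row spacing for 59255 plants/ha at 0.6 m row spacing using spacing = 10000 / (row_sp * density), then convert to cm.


spacing = 10000 / (row_sp * density)
        = 10000 / (0.6 * 59255)
        = 10000 / 35553
        = 0.28127 m = 28.13 cm


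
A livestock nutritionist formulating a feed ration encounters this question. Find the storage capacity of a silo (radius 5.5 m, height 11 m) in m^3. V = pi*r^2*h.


V = pi * r^2 * h
  = pi * 5.5^2 * 11
  = pi * 30.25 * 11
  = 1045.36 m^3


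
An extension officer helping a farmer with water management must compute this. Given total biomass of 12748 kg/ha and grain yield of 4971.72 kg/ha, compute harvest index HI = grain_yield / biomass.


HI = grain_yield / biomass
   = 4971.72 / 12748
   = 0.39


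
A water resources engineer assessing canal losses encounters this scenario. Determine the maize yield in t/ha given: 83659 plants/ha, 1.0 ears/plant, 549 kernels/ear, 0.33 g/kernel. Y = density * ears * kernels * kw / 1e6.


Y = density * ears * kernels * kw
  = 83659 * 1.0 * 549 * 0.33 g/ha
  = 15156501.03 g/ha
  = 15156.50 kg/ha = 15.16 t/ha


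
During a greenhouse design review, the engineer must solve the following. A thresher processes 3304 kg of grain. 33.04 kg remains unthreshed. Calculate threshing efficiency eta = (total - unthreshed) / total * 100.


eta = (total - unthreshed) / total * 100
    = (3304 - 33.04) / 3304 * 100
    = 3270.96 / 3304 * 100
    = 99%


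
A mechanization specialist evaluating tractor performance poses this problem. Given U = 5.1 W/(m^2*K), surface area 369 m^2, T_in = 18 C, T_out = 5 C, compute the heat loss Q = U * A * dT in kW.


dT = 18 - (5) = 13 K
Q = U * A * dT
  = 5.1 * 369 * 13
  = 24464.70 W = 24.46 kW


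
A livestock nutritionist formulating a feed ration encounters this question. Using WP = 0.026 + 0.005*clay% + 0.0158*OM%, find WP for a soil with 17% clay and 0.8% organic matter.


WP = 0.026 + 0.005*17 + 0.0158*0.8
   = 0.026 + 0.0850 + 0.0126
   = 0.1236


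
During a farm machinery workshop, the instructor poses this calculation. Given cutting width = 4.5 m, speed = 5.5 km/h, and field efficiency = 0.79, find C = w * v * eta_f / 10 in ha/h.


C = w * v * eta_f / 10
  = 4.5 * 5.5 * 0.79 / 10
  = 19.55 / 10
  = 1.96 ha/h


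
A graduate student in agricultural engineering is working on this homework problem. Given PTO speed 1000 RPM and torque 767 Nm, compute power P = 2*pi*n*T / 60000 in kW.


P = 2*pi*n*T / 60000
  = 2*pi * 1000 * 767 / 60000
  = 4819203.13 / 60000
  = 80.32 kW


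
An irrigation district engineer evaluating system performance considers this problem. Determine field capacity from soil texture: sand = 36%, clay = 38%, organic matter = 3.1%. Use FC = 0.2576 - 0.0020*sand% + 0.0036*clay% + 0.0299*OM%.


FC = 0.2576 - 0.0020*36 + 0.0036*38 + 0.0299*3.1
   = 0.2576 - 0.0720 + 0.1368 + 0.0927
   = 0.4151


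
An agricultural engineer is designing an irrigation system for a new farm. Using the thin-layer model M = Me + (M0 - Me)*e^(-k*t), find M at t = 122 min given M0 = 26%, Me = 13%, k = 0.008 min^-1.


M = Me + (M0 - Me) * e^(-k*t)
  = 13 + (26 - 13) * e^(-0.008*122)
  = 13 + 13 * e^(-0.976)
  = 13 + 13 * 0.37682
  = 13 + 4.8986
  = 17.90%


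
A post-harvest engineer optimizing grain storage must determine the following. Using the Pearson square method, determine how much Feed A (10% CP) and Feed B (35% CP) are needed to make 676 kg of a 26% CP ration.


parts_A = CP_b - target = 35 - 26 = 9
parts_B = target - CP_a = 26 - 10 = 16
total_parts = 9 + 16 = 25
Feed A = 676 * 9 / 25 = 243.36 kg
Feed B = 676 * 16 / 25 = 432.64 kg

243.36 kg


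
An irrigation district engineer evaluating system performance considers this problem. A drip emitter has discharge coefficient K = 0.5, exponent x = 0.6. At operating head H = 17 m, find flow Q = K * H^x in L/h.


Q = K * H^x
  = 0.5 * 17^0.6
  = 0.5 * 5.4736
  = 2.74 L/h


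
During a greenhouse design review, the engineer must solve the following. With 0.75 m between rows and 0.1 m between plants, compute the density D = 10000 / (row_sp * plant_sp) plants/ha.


D = 10000 / (row_sp * plant_sp)
  = 10000 / (0.75 * 0.1)
  = 10000 / 0.0750
  = 133333.33 plants/ha


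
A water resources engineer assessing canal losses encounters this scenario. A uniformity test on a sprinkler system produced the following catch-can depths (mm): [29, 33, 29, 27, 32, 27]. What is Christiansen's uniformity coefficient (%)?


xbar = 177 / 6 = 29.500
sum|xi - xbar| = 12
CU = 100 * (1 - 12 / (6 * 29.500))
   = 100 * (1 - 0.0678)
   = 93.22%


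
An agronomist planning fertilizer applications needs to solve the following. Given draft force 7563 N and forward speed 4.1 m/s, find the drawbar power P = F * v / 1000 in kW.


P = F * v / 1000
  = 7563 * 4.1 / 1000
  = 31008.30 / 1000
  = 31.01 kW


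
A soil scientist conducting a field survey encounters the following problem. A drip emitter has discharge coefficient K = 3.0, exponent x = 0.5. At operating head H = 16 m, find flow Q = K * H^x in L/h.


Q = K * H^x
  = 3.0 * 16^0.5
  = 3.0 * 4
  = 12 L/h


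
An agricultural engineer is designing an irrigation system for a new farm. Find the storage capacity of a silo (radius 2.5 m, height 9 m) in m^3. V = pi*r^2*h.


V = pi * r^2 * h
  = pi * 2.5^2 * 9
  = pi * 6.25 * 9
  = 176.71 m^3


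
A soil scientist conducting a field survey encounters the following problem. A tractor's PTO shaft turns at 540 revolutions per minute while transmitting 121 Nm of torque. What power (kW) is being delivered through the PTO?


P = 2*pi*n*T / 60000
  = 2*pi * 540 * 121 / 60000
  = 410543.33 / 60000
  = 6.84 kW


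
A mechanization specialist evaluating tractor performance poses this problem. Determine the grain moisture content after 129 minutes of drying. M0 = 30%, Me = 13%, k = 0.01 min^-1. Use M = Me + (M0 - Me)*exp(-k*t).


M = Me + (M0 - Me) * e^(-k*t)
  = 13 + (30 - 13) * e^(-0.01*129)
  = 13 + 17 * e^(-1.290)
  = 13 + 17 * 0.27527
  = 13 + 4.6796
  = 17.68%


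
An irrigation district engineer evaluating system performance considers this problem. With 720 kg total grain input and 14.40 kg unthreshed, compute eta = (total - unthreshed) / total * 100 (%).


eta = (total - unthreshed) / total * 100
    = (720 - 14.40) / 720 * 100
    = 705.60 / 720 * 100
    = 98%


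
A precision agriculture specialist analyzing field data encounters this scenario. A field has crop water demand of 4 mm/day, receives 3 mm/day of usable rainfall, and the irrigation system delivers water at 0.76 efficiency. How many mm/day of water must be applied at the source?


IWR = (ETc - Pe) / Ea
    = (4 - 3) / 0.76
    = 1 / 0.76
    = 1.32 mm/day


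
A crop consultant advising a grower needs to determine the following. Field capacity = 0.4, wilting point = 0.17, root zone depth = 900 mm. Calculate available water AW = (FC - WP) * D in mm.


AW = (FC - WP) * D
   = (0.4 - 0.17) * 900
   = 0.23 * 900
   = 207 mm


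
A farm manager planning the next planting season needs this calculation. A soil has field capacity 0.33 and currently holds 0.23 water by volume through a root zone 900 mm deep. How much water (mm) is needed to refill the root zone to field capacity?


SMD = (FC - theta) * D
    = (0.33 - 0.23) * 900
    = 0.100 * 900
    = 90 mm


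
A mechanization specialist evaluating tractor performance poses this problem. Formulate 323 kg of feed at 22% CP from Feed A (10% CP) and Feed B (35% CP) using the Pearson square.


parts_A = CP_b - target = 35 - 22 = 13
parts_B = target - CP_a = 22 - 10 = 12
total_parts = 13 + 12 = 25
Feed A = 323 * 13 / 25 = 167.96 kg
Feed B = 323 * 12 / 25 = 155.04 kg

167.96 kg


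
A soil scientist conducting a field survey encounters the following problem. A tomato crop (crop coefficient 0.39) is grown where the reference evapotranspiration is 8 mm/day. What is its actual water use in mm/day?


ETc = Kc * ET0
    = 0.39 * 8
    = 3.12 mm/day


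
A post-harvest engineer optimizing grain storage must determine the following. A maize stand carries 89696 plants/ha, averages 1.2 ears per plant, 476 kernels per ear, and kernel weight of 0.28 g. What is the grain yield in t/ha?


Y = density * ears * kernels * kw
  = 89696 * 1.2 * 476 * 0.28 g/ha
  = 14345619.46 g/ha
  = 14345.62 kg/ha = 14.35 t/ha


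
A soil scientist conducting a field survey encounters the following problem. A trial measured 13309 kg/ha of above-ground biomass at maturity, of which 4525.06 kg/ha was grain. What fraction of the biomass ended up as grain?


HI = grain_yield / biomass
   = 4525.06 / 13309
   = 0.34


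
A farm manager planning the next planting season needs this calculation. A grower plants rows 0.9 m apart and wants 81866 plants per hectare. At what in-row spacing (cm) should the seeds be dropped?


spacing = 10000 / (row_sp * density)
        = 10000 / (0.9 * 81866)
        = 10000 / 73679.40
        = 0.13572 m = 13.57 cm


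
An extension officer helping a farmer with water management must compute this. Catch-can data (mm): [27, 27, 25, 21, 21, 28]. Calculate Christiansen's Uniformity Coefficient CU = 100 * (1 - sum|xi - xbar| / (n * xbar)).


xbar = 149 / 6 = 24.833
sum|xi - xbar| = 15.333
CU = 100 * (1 - 15.333 / (6 * 24.833))
   = 100 * (1 - 0.1029)
   = 89.71%


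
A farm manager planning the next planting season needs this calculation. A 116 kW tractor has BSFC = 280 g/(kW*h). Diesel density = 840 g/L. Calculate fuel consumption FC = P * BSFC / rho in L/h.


FC = P * BSFC / rho_fuel
   = 116 * 280 / 840
   = 32480 / 840
   = 38.67 L/h


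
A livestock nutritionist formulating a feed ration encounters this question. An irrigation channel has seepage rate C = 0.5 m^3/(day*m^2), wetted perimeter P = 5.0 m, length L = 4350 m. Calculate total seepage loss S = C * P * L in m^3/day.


S = C * P * L
  = 0.5 * 5.0 * 4350
  = 10875 m^3/day


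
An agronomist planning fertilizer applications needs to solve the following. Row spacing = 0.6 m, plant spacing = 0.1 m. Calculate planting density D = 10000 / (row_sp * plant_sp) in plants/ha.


D = 10000 / (row_sp * plant_sp)
  = 10000 / (0.6 * 0.1)
  = 10000 / 0.0600
  = 166666.67 plants/ha


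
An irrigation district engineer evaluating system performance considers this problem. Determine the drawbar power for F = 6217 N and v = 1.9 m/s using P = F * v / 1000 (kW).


P = F * v / 1000
  = 6217 * 1.9 / 1000
  = 11812.30 / 1000
  = 11.81 kW


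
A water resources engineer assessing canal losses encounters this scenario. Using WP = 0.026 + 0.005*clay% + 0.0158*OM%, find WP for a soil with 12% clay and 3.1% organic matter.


WP = 0.026 + 0.005*12 + 0.0158*3.1
   = 0.026 + 0.0600 + 0.0490
   = 0.1350


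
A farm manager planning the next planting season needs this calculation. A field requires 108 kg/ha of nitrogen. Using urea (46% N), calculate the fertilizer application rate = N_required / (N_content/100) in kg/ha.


Rate = N_required / (N_content / 100)
     = 108 / (46 / 100)
     = 108 / 0.46
     = 234.78 kg/ha


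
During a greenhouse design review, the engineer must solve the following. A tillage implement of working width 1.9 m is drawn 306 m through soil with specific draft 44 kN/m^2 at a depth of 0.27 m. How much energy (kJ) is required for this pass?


E = k * d * w * L
  = 44 * 0.27 * 1.9 * 306
  = 6907.03 kJ


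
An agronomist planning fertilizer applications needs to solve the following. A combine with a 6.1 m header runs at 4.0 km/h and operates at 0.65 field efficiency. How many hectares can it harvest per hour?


C = w * v * eta_f / 10
  = 6.1 * 4.0 * 0.65 / 10
  = 15.86 / 10
  = 1.59 ha/h


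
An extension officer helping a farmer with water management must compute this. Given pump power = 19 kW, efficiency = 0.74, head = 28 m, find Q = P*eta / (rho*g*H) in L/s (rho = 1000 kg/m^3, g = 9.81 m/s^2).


Q = (P * 1000 * eta) / (rho * g * H)
  = (19 * 1000 * 0.74) / (1000 * 9.81 * 28)
  = 14060 / 274680
  = 0.05119 m^3/s = 51.19 L/s


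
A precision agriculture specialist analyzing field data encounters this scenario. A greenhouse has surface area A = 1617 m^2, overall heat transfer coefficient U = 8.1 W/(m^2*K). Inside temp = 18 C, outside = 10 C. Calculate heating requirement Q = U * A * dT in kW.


dT = 18 - (10) = 8 K
Q = U * A * dT
  = 8.1 * 1617 * 8
  = 104781.60 W = 104.78 kW


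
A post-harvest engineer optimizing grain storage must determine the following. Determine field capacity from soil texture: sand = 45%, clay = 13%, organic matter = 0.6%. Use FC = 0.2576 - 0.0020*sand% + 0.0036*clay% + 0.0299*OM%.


FC = 0.2576 - 0.0020*45 + 0.0036*13 + 0.0299*0.6
   = 0.2576 - 0.0900 + 0.0468 + 0.0179
   = 0.2323


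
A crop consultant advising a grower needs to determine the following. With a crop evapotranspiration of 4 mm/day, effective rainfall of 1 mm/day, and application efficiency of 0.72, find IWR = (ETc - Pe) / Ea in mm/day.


IWR = (ETc - Pe) / Ea
    = (4 - 1) / 0.72
    = 3 / 0.72
    = 4.17 mm/day


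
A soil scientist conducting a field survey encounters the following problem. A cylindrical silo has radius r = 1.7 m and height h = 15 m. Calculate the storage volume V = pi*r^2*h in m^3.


V = pi * r^2 * h
  = pi * 1.7^2 * 15
  = pi * 2.89 * 15
  = 136.19 m^3


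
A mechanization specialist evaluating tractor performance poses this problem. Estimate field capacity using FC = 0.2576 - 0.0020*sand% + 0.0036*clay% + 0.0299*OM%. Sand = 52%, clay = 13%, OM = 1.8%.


FC = 0.2576 - 0.0020*52 + 0.0036*13 + 0.0299*1.8
   = 0.2576 - 0.1040 + 0.0468 + 0.0538
   = 0.2542


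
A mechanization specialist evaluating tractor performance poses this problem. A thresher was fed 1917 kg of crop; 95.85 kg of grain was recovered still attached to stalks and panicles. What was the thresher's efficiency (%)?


eta = (total - unthreshed) / total * 100
    = (1917 - 95.85) / 1917 * 100
    = 1821.15 / 1917 * 100
    = 95%


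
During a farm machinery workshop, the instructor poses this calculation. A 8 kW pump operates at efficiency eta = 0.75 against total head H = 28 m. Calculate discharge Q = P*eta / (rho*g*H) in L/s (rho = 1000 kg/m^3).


Q = (P * 1000 * eta) / (rho * g * H)
  = (8 * 1000 * 0.75) / (1000 * 9.81 * 28)
  = 6000 / 274680
  = 0.02184 m^3/s = 21.84 L/s


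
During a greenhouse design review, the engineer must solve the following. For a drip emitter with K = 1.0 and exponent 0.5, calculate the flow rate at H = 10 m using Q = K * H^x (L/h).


Q = K * H^x
  = 1.0 * 10^0.5
  = 1.0 * 3.1623
  = 3.16 L/h


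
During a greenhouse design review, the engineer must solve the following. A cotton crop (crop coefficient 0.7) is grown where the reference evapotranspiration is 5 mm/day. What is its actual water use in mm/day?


ETc = Kc * ET0
    = 0.7 * 5
    = 3.50 mm/day


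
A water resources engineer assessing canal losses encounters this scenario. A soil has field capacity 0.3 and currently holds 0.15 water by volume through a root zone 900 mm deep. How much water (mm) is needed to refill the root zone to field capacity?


SMD = (FC - theta) * D
    = (0.3 - 0.15) * 900
    = 0.150 * 900
    = 135 mm


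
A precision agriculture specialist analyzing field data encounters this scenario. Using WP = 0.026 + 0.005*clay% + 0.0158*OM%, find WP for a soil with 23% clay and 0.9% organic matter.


WP = 0.026 + 0.005*23 + 0.0158*0.9
   = 0.026 + 0.1150 + 0.0142
   = 0.1552


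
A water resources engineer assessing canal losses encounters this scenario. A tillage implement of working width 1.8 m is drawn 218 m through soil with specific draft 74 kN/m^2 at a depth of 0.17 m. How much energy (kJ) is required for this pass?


E = k * d * w * L
  = 74 * 0.17 * 1.8 * 218
  = 4936.39 kJ


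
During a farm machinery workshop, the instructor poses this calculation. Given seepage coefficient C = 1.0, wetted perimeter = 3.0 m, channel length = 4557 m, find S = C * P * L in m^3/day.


S = C * P * L
  = 1.0 * 3.0 * 4557
  = 13671 m^3/day


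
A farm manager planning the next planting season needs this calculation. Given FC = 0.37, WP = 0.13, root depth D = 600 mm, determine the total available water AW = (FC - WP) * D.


AW = (FC - WP) * D
   = (0.37 - 0.13) * 600
   = 0.24 * 600
   = 144 mm


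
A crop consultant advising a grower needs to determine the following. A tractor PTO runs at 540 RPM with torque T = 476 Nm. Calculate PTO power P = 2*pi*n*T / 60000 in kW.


P = 2*pi*n*T / 60000
  = 2*pi * 540 * 476 / 60000
  = 1615029.95 / 60000
  = 26.92 kW


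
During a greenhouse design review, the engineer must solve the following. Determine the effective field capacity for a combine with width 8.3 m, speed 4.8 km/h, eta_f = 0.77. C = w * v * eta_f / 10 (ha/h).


C = w * v * eta_f / 10
  = 8.3 * 4.8 * 0.77 / 10
  = 30.68 / 10
  = 3.07 ha/h


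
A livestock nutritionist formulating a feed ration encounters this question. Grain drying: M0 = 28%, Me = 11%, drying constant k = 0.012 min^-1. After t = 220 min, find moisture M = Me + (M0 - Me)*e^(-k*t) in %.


M = Me + (M0 - Me) * e^(-k*t)
  = 11 + (28 - 11) * e^(-0.012*220)
  = 11 + 17 * e^(-2.640)
  = 11 + 17 * 0.07136
  = 11 + 1.2131
  = 12.21%


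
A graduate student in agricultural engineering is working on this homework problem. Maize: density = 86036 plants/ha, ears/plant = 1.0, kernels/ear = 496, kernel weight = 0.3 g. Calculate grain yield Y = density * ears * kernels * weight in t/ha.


Y = density * ears * kernels * kw
  = 86036 * 1.0 * 496 * 0.3 g/ha
  = 12802156.80 g/ha
  = 12802.16 kg/ha = 12.80 t/ha
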